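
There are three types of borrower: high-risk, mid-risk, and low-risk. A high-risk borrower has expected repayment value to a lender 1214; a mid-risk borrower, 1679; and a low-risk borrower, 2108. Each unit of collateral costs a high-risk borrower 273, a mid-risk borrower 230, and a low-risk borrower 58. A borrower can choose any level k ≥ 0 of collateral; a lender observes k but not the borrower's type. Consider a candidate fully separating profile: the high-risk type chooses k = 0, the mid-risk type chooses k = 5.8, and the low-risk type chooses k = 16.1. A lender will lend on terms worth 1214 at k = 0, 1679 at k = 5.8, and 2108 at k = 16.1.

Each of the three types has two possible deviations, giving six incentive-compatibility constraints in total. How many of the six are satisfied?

3

High-risk (own payoff 1214): to k=5.8 gives 1679 − 273×5.8 = 95.6 → no gain ✓; to k=16.1 gives 2108 − 273×16.1 = -2287.3 → no gain ✓.
Low-risk (own payoff 2108 − 58×16.1 = 1174.2): to k=0 gives 1214 → profitable ✗; to k=5.8 gives 1679 − 58×5.8 = 1342.6 → profitable ✗.
Mid-risk (own payoff 1679 − 230×5.8 = 345): to k=0 gives 1214 → profitable ✗; to k=16.1 gives 2108 − 230×16.1 = -1595 → no gain ✓.
3 of the 6 constraints hold; not an equilibrium.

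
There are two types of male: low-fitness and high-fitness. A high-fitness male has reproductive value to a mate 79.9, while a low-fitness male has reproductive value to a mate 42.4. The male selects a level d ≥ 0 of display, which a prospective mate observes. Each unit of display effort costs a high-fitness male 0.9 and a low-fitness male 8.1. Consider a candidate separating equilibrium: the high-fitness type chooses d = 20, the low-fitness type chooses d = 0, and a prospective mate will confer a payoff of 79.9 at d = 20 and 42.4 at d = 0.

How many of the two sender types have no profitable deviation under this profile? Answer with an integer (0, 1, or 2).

2

Low-fitness type: stay at 0 → 42.4; mimic → 79.9 − 8.1 × 20 = -82.1. IC holds (42.4 ≥ -82.1).
High-fitness type: signal → 79.9 − 0.9 × 20 = 61.9; deviate to 0 → 42.4. IC holds (61.9 ≥ 42.4).
2 of 2 constraints hold, so this is a separating equilibrium.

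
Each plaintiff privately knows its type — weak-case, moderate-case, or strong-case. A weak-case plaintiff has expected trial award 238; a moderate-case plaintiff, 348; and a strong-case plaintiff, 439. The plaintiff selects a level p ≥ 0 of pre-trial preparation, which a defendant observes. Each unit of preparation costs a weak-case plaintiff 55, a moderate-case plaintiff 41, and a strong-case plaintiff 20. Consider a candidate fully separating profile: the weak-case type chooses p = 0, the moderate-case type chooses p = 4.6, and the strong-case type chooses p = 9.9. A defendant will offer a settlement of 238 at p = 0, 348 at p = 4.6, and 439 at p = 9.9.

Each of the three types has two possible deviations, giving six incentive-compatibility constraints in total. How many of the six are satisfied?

Strong-case (own payoff 439 − 20×9.9 = 241): to p=0 gives 238 → no gain ✓; to p=4.6 gives 348 − 20×4.6 = 256 → profitable ✗.
Weak-case (own payoff 238): to p=4.6 gives 348 − 55×4.6 = 95 → no gain ✓; to p=9.9 gives 439 − 55×9.9 = -105.5 → no gain ✓.
Moderate-case (own payoff 348 − 41×4.6 = 159.4): to p=0 gives 238 → profitable ✗; to p=9.9 gives 439 − 41×9.9 = 33.1 → no gain ✓.
4 of the 6 constraints hold; not an equilibrium.

4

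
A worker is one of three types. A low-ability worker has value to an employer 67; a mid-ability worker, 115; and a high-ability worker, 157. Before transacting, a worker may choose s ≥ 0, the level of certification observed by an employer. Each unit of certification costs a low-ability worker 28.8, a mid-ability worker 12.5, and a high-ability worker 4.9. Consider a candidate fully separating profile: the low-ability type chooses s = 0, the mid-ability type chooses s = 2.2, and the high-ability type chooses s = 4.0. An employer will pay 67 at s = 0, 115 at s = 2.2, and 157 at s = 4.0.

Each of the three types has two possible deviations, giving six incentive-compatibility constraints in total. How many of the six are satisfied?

5

Low-ability (own payoff 67): to s=2.2 gives 115 − 28.8×2.2 = 51.64 → no gain ✓; to s=4.0 gives 157 − 28.8×4.0 = 41.8 → no gain ✓.
High-ability (own payoff 157 − 4.9×4.0 = 137.4): to s=0 gives 67 → no gain ✓; to s=2.2 gives 115 − 4.9×2.2 = 104.22 → no gain ✓.
Mid-ability (own payoff 115 − 12.5×2.2 = 87.5): to s=0 gives 67 → no gain ✓; to s=4.0 gives 157 − 12.5×4.0 = 107 → profitable ✗.
5 of the 6 constraints hold; not an equilibrium.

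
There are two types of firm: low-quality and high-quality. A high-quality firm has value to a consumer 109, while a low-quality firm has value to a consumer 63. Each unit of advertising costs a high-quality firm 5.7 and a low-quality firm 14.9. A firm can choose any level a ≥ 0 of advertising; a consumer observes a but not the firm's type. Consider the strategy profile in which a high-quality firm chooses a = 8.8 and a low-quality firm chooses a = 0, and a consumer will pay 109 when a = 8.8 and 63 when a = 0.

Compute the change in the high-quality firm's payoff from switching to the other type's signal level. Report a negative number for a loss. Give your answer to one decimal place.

4.2

Playing a = 8.8 the high-quality firm receives 109 − 5.7 × 8.8 = 58.84.
Deviating to a = 0 yields 63 instead.
Gain from deviating: 63 − 58.84 = 4.16, i.e. 4.2 to one decimal place.
The gain is positive, so the high-quality type's incentive-compatibility constraint is violated — this profile is not a separating equilibrium.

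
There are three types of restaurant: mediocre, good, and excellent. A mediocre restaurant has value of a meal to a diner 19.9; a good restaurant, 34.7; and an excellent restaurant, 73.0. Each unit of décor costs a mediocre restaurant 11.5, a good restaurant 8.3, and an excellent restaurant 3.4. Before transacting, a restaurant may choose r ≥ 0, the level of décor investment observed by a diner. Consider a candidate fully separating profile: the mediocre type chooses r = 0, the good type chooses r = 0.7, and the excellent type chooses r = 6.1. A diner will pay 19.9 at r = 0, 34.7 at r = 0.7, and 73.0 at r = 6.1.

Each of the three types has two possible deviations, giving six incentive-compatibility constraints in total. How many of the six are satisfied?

Mediocre (own payoff 19.9): to r=0.7 gives 34.7 − 11.5×0.7 = 26.65 → profitable ✗; to r=6.1 gives 73.0 − 11.5×6.1 = 2.85 → no gain ✓.
Good (own payoff 34.7 − 8.3×0.7 = 28.89): to r=0 gives 19.9 → no gain ✓; to r=6.1 gives 73.0 − 8.3×6.1 = 22.37 → no gain ✓.
Excellent (own payoff 73.0 − 3.4×6.1 = 52.26): to r=0 gives 19.9 → no gain ✓; to r=0.7 gives 34.7 − 3.4×0.7 = 32.32 → no gain ✓.
5 of the 6 constraints hold; not an equilibrium.

5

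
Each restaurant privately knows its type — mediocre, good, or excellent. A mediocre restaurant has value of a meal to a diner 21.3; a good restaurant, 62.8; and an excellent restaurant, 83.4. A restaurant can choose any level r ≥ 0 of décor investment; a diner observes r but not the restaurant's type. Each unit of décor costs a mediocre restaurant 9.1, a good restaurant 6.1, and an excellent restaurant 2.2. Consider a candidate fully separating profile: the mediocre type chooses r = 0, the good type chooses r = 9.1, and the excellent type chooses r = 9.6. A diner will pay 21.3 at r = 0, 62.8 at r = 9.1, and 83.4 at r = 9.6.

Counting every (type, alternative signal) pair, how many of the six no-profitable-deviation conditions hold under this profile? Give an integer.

4

Excellent (own payoff 83.4 − 2.2×9.6 = 62.28): to r=0 gives 21.3 → no gain ✓; to r=9.1 gives 62.8 − 2.2×9.1 = 42.78 → no gain ✓.
Mediocre (own payoff 21.3): to r=9.1 gives 62.8 − 9.1×9.1 = -20.01 → no gain ✓; to r=9.6 gives 83.4 − 9.1×9.6 = -3.96 → no gain ✓.
Good (own payoff 62.8 − 6.1×9.1 = 7.29): to r=0 gives 21.3 → profitable ✗; to r=9.6 gives 83.4 − 6.1×9.6 = 24.84 → profitable ✗.
4 of the 6 constraints hold; not an equilibrium.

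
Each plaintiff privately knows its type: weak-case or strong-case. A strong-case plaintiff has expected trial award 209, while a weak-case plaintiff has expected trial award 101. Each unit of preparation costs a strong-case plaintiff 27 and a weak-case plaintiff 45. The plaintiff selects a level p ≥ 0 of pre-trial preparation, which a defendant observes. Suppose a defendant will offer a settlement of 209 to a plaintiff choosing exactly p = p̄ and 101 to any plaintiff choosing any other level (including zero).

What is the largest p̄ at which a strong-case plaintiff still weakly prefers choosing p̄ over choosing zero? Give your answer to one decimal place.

Choosing p̄ yields the strong-case type 209 − 27·p̄; choosing zero yields 101.
The strong-case type is indifferent at 209 − 27·p̄ = 101, i.e. p̄ = (209 − 101) / 27 = 4.0.
For any p̄ above 4.0 the strong-case type would rather pool at zero, so separation collapses.

4.0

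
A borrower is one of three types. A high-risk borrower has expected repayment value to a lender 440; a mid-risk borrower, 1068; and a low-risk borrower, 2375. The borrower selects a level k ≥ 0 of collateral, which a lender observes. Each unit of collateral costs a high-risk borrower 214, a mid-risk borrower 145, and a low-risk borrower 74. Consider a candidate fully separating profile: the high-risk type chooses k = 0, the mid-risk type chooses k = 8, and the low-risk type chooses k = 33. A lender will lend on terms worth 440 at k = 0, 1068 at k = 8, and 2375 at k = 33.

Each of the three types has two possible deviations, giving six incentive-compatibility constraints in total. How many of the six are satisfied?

High-risk (own payoff 440): to k=8 gives 1068 − 214×8 = -644 → no gain ✓; to k=33 gives 2375 − 214×33 = -4687 → no gain ✓.
Mid-risk (own payoff 1068 − 145×8 = -92): to k=0 gives 440 → profitable ✗; to k=33 gives 2375 − 145×33 = -2410 → no gain ✓.
Low-risk (own payoff 2375 − 74×33 = -67): to k=0 gives 440 → profitable ✗; to k=8 gives 1068 − 74×8 = 476 → profitable ✗.
3 of the 6 constraints hold; not an equilibrium.

3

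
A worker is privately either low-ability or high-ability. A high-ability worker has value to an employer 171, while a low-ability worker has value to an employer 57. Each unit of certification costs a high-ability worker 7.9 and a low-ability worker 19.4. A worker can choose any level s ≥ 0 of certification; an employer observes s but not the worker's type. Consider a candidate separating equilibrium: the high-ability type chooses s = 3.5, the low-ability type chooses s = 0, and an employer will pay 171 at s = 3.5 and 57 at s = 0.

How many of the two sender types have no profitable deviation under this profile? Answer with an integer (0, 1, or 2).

1

Low-ability type: stay at 0 → 57; mimic → 171 − 19.4 × 3.5 = 103.1. IC fails (57 < 103.1).
High-ability type: signal → 171 − 7.9 × 3.5 = 143.35; deviate to 0 → 57. IC holds (143.35 ≥ 57).
1 of 2 constraints hold, so this profile is not an equilibrium.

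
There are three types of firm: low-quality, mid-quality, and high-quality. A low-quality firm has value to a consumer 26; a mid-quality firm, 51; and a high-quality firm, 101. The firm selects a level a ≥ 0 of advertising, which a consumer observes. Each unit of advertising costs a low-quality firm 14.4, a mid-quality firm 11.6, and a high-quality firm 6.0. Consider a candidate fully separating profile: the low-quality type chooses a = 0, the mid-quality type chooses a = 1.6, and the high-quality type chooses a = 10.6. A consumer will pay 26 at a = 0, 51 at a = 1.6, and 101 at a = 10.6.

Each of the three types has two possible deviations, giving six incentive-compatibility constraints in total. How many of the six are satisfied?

4

High-quality (own payoff 101 − 6.0×10.6 = 37.4): to a=0 gives 26 → no gain ✓; to a=1.6 gives 51 − 6.0×1.6 = 41.4 → profitable ✗.
Mid-quality (own payoff 51 − 11.6×1.6 = 32.44): to a=0 gives 26 → no gain ✓; to a=10.6 gives 101 − 11.6×10.6 = -21.96 → no gain ✓.
Low-quality (own payoff 26): to a=1.6 gives 51 − 14.4×1.6 = 27.96 → profitable ✗; to a=10.6 gives 101 − 14.4×10.6 = -51.64 → no gain ✓.
4 of the 6 constraints hold; not an equilibrium.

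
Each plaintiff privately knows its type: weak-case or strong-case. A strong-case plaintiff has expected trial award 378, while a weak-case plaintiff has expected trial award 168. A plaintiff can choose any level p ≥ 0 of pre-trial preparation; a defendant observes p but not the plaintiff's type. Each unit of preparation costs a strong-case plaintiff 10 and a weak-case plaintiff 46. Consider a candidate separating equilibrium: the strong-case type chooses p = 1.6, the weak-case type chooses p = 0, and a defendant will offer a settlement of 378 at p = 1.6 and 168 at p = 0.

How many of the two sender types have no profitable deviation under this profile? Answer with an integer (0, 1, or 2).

1

Strong-case type: signal → 378 − 10 × 1.6 = 362; deviate to 0 → 168. IC holds (362 ≥ 168).
Weak-case type: stay at 0 → 168; mimic → 378 − 46 × 1.6 = 304.4. IC fails (168 < 304.4).
1 of 2 constraints hold, so this profile is not an equilibrium.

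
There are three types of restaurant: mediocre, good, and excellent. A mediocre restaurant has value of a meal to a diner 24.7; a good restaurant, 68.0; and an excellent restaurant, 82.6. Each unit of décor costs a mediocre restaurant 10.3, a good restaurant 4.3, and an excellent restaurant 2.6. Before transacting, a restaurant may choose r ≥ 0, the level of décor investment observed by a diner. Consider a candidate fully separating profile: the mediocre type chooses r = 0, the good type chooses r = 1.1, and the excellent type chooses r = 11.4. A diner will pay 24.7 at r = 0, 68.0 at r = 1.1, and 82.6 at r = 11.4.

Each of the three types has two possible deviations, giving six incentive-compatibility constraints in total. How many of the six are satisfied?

4

Excellent (own payoff 82.6 − 2.6×11.4 = 52.96): to r=0 gives 24.7 → no gain ✓; to r=1.1 gives 68.0 − 2.6×1.1 = 65.14 → profitable ✗.
Good (own payoff 68.0 − 4.3×1.1 = 63.27): to r=0 gives 24.7 → no gain ✓; to r=11.4 gives 82.6 − 4.3×11.4 = 33.58 → no gain ✓.
Mediocre (own payoff 24.7): to r=1.1 gives 68.0 − 10.3×1.1 = 56.67 → profitable ✗; to r=11.4 gives 82.6 − 10.3×11.4 = -34.82 → no gain ✓.
4 of the 6 constraints hold; not an equilibrium.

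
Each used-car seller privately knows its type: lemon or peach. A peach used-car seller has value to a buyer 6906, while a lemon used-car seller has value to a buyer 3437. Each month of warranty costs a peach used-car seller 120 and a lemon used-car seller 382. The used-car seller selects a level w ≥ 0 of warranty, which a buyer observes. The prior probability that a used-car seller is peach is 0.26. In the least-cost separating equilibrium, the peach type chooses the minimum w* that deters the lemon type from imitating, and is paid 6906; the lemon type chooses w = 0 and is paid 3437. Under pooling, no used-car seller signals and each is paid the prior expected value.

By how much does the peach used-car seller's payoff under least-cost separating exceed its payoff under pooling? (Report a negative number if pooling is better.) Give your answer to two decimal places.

Least-cost separating signal: w* solves 3437 = 6906 − 382·w*, so w* = (6906 − 3437)/382 ≈ 9.0812.
Peach type's separating payoff: 6906 − 120 × w* = 6906 − 120 × (6906 − 3437)/382 = 6906 − 416280/382 ≈ 5816.2618.
Pooling payoff: 0.26 × 6906 + 0.74 × 3437 = 4338.94.
Difference: 5816.2618 − 4338.94 = 1477.3218, i.e. 1477.32 to two decimal places.
The peach type prefers to separate.

1477.32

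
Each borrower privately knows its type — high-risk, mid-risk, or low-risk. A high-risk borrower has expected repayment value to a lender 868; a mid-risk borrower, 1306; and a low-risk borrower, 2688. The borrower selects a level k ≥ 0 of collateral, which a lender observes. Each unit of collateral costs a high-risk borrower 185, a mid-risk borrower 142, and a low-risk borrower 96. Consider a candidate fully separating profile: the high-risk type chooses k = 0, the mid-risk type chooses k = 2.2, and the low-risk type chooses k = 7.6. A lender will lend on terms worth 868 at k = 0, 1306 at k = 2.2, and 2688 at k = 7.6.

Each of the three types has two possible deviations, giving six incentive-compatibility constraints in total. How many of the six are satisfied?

3

Mid-risk (own payoff 1306 − 142×2.2 = 993.6): to k=0 gives 868 → no gain ✓; to k=7.6 gives 2688 − 142×7.6 = 1608.8 → profitable ✗.
Low-risk (own payoff 2688 − 96×7.6 = 1958.4): to k=0 gives 868 → no gain ✓; to k=2.2 gives 1306 − 96×2.2 = 1094.8 → no gain ✓.
High-risk (own payoff 868): to k=2.2 gives 1306 − 185×2.2 = 899 → profitable ✗; to k=7.6 gives 2688 − 185×7.6 = 1282 → profitable ✗.
3 of the 6 constraints hold; not an equilibrium.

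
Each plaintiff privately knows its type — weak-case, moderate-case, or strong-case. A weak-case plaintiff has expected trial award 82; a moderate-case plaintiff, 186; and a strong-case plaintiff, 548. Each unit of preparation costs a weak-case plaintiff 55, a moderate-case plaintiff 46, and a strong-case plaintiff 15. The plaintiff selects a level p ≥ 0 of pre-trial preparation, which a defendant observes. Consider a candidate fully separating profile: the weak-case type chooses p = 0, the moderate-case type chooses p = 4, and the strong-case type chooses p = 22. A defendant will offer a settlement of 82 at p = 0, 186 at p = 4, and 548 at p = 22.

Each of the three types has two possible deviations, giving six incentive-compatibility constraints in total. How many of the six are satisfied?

Weak-case (own payoff 82): to p=4 gives 186 − 55×4 = -34 → no gain ✓; to p=22 gives 548 − 55×22 = -662 → no gain ✓.
Strong-case (own payoff 548 − 15×22 = 218): to p=0 gives 82 → no gain ✓; to p=4 gives 186 − 15×4 = 126 → no gain ✓.
Moderate-case (own payoff 186 − 46×4 = 2): to p=0 gives 82 → profitable ✗; to p=22 gives 548 − 46×22 = -464 → no gain ✓.
5 of the 6 constraints hold; not an equilibrium.

5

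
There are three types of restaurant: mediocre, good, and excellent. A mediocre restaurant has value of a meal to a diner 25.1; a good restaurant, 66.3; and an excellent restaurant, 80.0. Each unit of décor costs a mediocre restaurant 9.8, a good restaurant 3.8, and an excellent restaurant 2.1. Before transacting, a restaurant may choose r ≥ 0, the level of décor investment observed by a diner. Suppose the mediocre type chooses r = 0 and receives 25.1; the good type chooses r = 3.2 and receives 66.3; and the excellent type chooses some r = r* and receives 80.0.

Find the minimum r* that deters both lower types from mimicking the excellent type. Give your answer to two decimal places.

Good type (on-path payoff 66.3 − 3.8×3.2 = 54.14) won't mimic when 54.14 ≥ 80.0 − 3.8·r*, i.e. r* ≥ 6.81.
Mediocre type (on-path payoff 25.1) won't mimic when 25.1 ≥ 80.0 − 9.8·r*, i.e. r* ≥ 5.60.
Both must hold, so r* = max(5.60, 6.81) = 6.81. The good type's constraint binds.

6.81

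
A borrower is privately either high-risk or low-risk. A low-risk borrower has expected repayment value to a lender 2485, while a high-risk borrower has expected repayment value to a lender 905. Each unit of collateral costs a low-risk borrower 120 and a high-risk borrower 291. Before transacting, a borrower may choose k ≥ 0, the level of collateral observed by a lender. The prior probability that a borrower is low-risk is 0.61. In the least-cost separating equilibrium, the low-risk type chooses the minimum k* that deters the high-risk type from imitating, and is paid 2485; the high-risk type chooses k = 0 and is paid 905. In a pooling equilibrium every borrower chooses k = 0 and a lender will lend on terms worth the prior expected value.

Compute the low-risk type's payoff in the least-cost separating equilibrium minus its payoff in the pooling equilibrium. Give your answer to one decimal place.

-35.3

Least-cost separating signal: k* solves 905 = 2485 − 291·k*, so k* = (2485 − 905)/291 ≈ 5.4296.
Low-risk type's separating payoff: 2485 − 120 × k* = 2485 − 120 × (2485 − 905)/291 = 2485 − 189600/291 ≈ 1833.454.
Pooling payoff: 0.61 × 2485 + 0.39 × 905 = 1868.8.
Difference: 1833.454 − 1868.8 = -35.346, i.e. -35.3 to one decimal place.
The low-risk type would prefer the pooling outcome.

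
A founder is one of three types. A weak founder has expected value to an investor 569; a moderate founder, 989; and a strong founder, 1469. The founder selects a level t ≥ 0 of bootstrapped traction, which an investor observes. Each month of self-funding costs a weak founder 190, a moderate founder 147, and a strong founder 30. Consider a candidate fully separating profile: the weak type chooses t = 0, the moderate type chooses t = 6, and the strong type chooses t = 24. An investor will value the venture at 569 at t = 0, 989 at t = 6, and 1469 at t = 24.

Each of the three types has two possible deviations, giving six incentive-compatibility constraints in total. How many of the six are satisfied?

4

Weak (own payoff 569): to t=6 gives 989 − 190×6 = -151 → no gain ✓; to t=24 gives 1469 − 190×24 = -3091 → no gain ✓.
Moderate (own payoff 989 − 147×6 = 107): to t=0 gives 569 → profitable ✗; to t=24 gives 1469 − 147×24 = -2059 → no gain ✓.
Strong (own payoff 1469 − 30×24 = 749): to t=0 gives 569 → no gain ✓; to t=6 gives 989 − 30×6 = 809 → profitable ✗.
4 of the 6 constraints hold; not an equilibrium.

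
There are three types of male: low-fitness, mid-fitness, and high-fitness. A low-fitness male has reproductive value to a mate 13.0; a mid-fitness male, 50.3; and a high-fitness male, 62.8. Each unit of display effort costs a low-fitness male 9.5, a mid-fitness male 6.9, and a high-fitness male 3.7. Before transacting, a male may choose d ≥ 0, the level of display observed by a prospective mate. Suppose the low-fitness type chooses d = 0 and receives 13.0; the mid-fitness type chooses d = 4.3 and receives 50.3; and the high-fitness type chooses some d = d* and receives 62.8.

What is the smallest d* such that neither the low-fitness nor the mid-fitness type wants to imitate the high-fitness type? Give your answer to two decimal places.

6.11

Low-fitness type (on-path payoff 13.0) won't mimic when 13.0 ≥ 62.8 − 9.5·d*, i.e. d* ≥ 5.24.
Mid-fitness type (on-path payoff 50.3 − 6.9×4.3 = 20.63) won't mimic when 20.63 ≥ 62.8 − 6.9·d*, i.e. d* ≥ 6.11.
Both must hold, so d* = max(5.24, 6.11) = 6.11. The mid-fitness type's constraint binds.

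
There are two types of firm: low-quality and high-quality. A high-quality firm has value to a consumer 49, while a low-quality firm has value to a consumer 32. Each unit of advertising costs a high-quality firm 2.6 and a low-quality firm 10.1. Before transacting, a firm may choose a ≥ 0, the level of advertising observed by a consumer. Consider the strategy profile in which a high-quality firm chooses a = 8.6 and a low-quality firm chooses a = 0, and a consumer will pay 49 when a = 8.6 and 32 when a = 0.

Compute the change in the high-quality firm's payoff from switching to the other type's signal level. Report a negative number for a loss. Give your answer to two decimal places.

Playing a = 8.6 the high-quality firm receives 49 − 2.6 × 8.6 = 26.64.
Deviating to a = 0 yields 32 instead.
Gain from deviating: 32 − 26.64 = 5.36.
The gain is positive, so the high-quality type's incentive-compatibility constraint is violated — this profile is not a separating equilibrium.

5.36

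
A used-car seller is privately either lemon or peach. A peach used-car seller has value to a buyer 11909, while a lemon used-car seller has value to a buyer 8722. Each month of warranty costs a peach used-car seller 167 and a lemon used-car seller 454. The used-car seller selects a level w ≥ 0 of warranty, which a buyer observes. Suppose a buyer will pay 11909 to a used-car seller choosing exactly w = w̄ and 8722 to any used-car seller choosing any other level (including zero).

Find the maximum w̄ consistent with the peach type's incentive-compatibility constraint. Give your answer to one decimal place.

19.1

Choosing w̄ yields the peach type 11909 − 167·w̄; choosing zero yields 8722.
The peach type is indifferent at 11909 − 167·w̄ = 8722, i.e. w̄ = (11909 − 8722) / 167 ≈ 19.1.
For any w̄ above 19.1 the peach type would rather pool at zero, so separation collapses.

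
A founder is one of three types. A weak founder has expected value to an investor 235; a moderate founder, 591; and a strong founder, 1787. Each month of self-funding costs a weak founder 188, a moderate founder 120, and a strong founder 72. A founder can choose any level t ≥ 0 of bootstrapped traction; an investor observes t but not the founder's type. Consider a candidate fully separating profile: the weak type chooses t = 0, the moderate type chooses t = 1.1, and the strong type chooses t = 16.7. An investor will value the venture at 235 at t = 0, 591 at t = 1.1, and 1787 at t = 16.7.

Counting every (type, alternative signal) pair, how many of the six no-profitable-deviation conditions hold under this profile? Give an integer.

5

Weak (own payoff 235): to t=1.1 gives 591 − 188×1.1 = 384.2 → profitable ✗; to t=16.7 gives 1787 − 188×16.7 = -1352.6 → no gain ✓.
Moderate (own payoff 591 − 120×1.1 = 459): to t=0 gives 235 → no gain ✓; to t=16.7 gives 1787 − 120×16.7 = -217 → no gain ✓.
Strong (own payoff 1787 − 72×16.7 = 584.6): to t=0 gives 235 → no gain ✓; to t=1.1 gives 591 − 72×1.1 = 511.8 → no gain ✓.
5 of the 6 constraints hold; not an equilibrium.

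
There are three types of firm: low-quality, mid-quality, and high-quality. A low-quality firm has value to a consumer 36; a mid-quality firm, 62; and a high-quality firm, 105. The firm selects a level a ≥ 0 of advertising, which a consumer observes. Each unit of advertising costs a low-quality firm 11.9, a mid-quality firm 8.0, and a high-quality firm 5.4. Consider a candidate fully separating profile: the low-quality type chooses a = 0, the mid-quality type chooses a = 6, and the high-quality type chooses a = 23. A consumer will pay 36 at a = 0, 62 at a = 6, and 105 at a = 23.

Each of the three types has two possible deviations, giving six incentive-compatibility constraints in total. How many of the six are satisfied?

3

Low-quality (own payoff 36): to a=6 gives 62 − 11.9×6 = -9.4 → no gain ✓; to a=23 gives 105 − 11.9×23 = -168.7 → no gain ✓.
High-quality (own payoff 105 − 5.4×23 = -19.2): to a=0 gives 36 → profitable ✗; to a=6 gives 62 − 5.4×6 = 29.6 → profitable ✗.
Mid-quality (own payoff 62 − 8.0×6 = 14): to a=0 gives 36 → profitable ✗; to a=23 gives 105 − 8.0×23 = -79 → no gain ✓.
3 of the 6 constraints hold; not an equilibrium.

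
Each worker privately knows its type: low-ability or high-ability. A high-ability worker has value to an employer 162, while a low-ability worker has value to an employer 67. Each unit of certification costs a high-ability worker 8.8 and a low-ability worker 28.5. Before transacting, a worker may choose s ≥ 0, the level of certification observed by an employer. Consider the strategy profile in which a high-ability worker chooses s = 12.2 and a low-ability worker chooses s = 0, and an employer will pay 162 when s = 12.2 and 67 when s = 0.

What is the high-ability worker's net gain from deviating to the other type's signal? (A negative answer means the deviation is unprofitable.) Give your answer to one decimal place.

12.4

Playing s = 12.2 the high-ability worker receives 162 − 8.8 × 12.2 = 54.64.
Deviating to s = 0 yields 67 instead.
Gain from deviating: 67 − 54.64 = 12.36, i.e. 12.4 to one decimal place.
The gain is positive, so the high-ability type's incentive-compatibility constraint is violated — this profile is not a separating equilibrium.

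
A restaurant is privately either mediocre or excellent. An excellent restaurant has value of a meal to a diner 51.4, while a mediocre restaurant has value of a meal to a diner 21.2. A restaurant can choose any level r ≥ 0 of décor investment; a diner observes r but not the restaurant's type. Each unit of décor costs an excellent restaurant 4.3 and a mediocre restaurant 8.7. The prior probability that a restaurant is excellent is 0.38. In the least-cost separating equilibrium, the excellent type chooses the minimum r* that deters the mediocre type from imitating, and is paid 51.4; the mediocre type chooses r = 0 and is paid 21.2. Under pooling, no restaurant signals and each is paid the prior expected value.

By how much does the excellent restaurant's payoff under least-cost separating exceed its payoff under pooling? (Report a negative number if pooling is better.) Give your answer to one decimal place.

3.8

Least-cost separating signal: r* solves 21.2 = 51.4 − 8.7·r*, so r* = (51.4 − 21.2)/8.7 ≈ 3.4713.
Excellent type's separating payoff: 51.4 − 4.3 × r* = 51.4 − 4.3 × (51.4 − 21.2)/8.7 = 51.4 − 129.86/8.7 ≈ 36.474.
Pooling payoff: 0.38 × 51.4 + 0.62 × 21.2 = 32.676.
Difference: 36.474 − 32.676 = 3.798, i.e. 3.8 to one decimal place.
The excellent type prefers to separate.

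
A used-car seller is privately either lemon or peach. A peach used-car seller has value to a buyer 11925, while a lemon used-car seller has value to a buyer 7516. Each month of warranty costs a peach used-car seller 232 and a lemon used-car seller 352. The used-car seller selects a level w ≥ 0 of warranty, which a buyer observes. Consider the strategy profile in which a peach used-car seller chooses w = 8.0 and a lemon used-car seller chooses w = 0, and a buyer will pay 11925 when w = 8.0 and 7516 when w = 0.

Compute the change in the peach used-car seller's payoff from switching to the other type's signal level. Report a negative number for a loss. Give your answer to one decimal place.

Playing w = 8.0 the peach used-car seller receives 11925 − 232 × 8.0 = 10069.
Deviating to w = 0 yields 7516 instead.
Gain from deviating: 7516 − 10069 = -2553.0.
The gain is negative, so the peach type's incentive-compatibility constraint is satisfied.

-2553.0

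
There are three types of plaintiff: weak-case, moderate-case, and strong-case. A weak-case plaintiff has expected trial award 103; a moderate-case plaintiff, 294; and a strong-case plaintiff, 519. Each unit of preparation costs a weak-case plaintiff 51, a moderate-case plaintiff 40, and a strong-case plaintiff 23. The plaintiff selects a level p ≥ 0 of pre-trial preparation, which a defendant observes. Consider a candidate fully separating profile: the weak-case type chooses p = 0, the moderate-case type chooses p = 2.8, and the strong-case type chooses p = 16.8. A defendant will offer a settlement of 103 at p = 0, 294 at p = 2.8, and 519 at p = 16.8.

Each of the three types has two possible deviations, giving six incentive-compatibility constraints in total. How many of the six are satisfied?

Moderate-case (own payoff 294 − 40×2.8 = 182): to p=0 gives 103 → no gain ✓; to p=16.8 gives 519 − 40×16.8 = -153 → no gain ✓.
Weak-case (own payoff 103): to p=2.8 gives 294 − 51×2.8 = 151.2 → profitable ✗; to p=16.8 gives 519 − 51×16.8 = -337.8 → no gain ✓.
Strong-case (own payoff 519 − 23×16.8 = 132.6): to p=0 gives 103 → no gain ✓; to p=2.8 gives 294 − 23×2.8 = 229.6 → profitable ✗.
4 of the 6 constraints hold; not an equilibrium.

4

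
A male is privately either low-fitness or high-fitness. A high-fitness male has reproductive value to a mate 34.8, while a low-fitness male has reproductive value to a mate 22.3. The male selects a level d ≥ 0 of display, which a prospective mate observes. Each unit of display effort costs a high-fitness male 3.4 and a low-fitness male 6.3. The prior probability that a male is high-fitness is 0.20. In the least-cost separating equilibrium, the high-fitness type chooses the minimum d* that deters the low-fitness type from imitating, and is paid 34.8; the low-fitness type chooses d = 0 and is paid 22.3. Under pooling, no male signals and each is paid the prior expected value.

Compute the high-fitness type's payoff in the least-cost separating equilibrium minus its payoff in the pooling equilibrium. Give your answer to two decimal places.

3.25

Least-cost separating signal: d* solves 22.3 = 34.8 − 6.3·d*, so d* = (34.8 − 22.3)/6.3 ≈ 1.9841.
High-fitness type's separating payoff: 34.8 − 3.4 × d* = 34.8 − 3.4 × (34.8 − 22.3)/6.3 = 34.8 − 42.5/6.3 ≈ 28.0540.
Pooling payoff: 0.20 × 34.8 + 0.80 × 22.3 = 24.8.
Difference: 28.0540 − 24.8 = 3.254, i.e. 3.25 to two decimal places.
The high-fitness type prefers to separate.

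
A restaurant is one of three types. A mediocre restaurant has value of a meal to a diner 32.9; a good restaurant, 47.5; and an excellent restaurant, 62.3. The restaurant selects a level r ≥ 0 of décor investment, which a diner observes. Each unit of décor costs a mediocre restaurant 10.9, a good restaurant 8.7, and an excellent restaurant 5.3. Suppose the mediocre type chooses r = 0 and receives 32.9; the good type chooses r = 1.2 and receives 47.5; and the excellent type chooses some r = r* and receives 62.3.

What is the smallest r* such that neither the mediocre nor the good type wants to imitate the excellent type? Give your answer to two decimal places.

Good type (on-path payoff 47.5 − 8.7×1.2 = 37.06) won't mimic when 37.06 ≥ 62.3 − 8.7·r*, i.e. r* ≥ 2.90.
Mediocre type (on-path payoff 32.9) won't mimic when 32.9 ≥ 62.3 − 10.9·r*, i.e. r* ≥ 2.70.
Both must hold, so r* = max(2.70, 2.90) = 2.90. The good type's constraint binds.

2.90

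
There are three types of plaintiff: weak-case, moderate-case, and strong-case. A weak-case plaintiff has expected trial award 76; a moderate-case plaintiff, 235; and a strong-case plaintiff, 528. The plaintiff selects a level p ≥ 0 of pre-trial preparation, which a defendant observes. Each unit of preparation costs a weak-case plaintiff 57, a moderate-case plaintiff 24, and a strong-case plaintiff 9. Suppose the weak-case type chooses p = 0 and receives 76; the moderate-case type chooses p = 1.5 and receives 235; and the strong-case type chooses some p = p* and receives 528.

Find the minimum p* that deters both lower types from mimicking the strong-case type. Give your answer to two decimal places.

13.71

Weak-case type (on-path payoff 76) won't mimic when 76 ≥ 528 − 57·p*, i.e. p* ≥ 7.93.
Moderate-case type (on-path payoff 235 − 24×1.5 = 199) won't mimic when 199 ≥ 528 − 24·p*, i.e. p* ≥ 13.71.
Both must hold, so p* = max(7.93, 13.71) = 13.71. The moderate-case type's constraint binds.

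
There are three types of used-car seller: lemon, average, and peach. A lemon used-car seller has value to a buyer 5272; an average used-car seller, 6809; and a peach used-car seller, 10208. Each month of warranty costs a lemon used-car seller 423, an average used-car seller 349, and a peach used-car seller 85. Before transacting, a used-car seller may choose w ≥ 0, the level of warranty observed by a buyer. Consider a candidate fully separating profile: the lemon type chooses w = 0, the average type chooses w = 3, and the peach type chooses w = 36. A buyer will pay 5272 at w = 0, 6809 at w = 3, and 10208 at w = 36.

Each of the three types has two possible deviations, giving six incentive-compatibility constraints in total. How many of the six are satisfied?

5

Peach (own payoff 10208 − 85×36 = 7148): to w=0 gives 5272 → no gain ✓; to w=3 gives 6809 − 85×3 = 6554 → no gain ✓.
Lemon (own payoff 5272): to w=3 gives 6809 − 423×3 = 5540 → profitable ✗; to w=36 gives 10208 − 423×36 = -5020 → no gain ✓.
Average (own payoff 6809 − 349×3 = 5762): to w=0 gives 5272 → no gain ✓; to w=36 gives 10208 − 349×36 = -2356 → no gain ✓.
5 of the 6 constraints hold; not an equilibrium.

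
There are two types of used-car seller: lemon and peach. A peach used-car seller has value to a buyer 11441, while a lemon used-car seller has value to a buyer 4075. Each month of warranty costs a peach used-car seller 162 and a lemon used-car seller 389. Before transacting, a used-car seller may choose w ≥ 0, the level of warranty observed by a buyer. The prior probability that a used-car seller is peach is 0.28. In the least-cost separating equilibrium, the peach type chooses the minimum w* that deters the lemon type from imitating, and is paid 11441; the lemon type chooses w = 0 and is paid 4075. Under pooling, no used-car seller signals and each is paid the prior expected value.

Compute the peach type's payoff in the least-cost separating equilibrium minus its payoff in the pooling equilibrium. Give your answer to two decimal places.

2235.93

Least-cost separating signal: w* solves 4075 = 11441 − 389·w*, so w* = (11441 − 4075)/389 ≈ 18.9357.
Peach type's separating payoff: 11441 − 162 × w* = 11441 − 162 × (11441 − 4075)/389 = 11441 − 1193292/389 ≈ 8373.4113.
Pooling payoff: 0.28 × 11441 + 0.72 × 4075 = 6137.48.
Difference: 8373.4113 − 6137.48 = 2235.9313, i.e. 2235.93 to two decimal places.
The peach type prefers to separate.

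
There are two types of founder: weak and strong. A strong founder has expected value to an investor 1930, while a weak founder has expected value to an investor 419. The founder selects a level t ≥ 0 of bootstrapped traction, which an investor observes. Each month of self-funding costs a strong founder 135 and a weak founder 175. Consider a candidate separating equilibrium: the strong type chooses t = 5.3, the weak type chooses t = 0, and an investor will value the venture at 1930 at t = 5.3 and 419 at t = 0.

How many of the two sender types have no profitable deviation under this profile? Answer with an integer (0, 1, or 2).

Strong type: signal → 1930 − 135 × 5.3 = 1214.5; deviate to 0 → 419. IC holds (1214.5 ≥ 419).
Weak type: stay at 0 → 419; mimic → 1930 − 175 × 5.3 = 1002.5. IC fails (419 < 1002.5).
1 of 2 constraints hold, so this profile is not an equilibrium.

1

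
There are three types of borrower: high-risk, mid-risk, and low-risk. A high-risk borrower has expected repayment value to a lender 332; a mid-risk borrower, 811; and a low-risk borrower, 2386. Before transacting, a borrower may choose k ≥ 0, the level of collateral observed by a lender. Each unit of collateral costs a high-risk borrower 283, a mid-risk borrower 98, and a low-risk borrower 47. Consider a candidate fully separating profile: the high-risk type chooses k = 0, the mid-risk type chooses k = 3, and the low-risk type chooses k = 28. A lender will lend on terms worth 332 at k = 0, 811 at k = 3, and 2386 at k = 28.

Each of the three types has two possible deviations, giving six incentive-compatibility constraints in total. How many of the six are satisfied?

6

High-risk (own payoff 332): to k=3 gives 811 − 283×3 = -38 → no gain ✓; to k=28 gives 2386 − 283×28 = -5538 → no gain ✓.
Low-risk (own payoff 2386 − 47×28 = 1070): to k=0 gives 332 → no gain ✓; to k=3 gives 811 − 47×3 = 670 → no gain ✓.
Mid-risk (own payoff 811 − 98×3 = 517): to k=0 gives 332 → no gain ✓; to k=28 gives 2386 − 98×28 = -358 → no gain ✓.
6 of the 6 constraints hold; this profile is a separating equilibrium.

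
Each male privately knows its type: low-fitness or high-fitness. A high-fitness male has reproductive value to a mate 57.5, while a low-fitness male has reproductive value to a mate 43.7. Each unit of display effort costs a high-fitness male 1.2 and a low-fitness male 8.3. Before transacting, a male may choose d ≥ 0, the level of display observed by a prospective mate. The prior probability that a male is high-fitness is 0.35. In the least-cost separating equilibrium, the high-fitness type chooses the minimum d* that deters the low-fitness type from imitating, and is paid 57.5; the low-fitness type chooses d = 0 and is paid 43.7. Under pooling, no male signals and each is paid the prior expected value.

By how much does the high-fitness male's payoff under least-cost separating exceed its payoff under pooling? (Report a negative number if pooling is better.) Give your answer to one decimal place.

7.0

Least-cost separating signal: d* solves 43.7 = 57.5 − 8.3·d*, so d* = (57.5 − 43.7)/8.3 ≈ 1.6627.
High-fitness type's separating payoff: 57.5 − 1.2 × d* = 57.5 − 1.2 × (57.5 − 43.7)/8.3 = 57.5 − 16.56/8.3 ≈ 55.505.
Pooling payoff: 0.35 × 57.5 + 0.65 × 43.7 = 48.53.
Difference: 55.505 − 48.53 = 6.975, i.e. 7.0 to one decimal place.
The high-fitness type prefers to separate.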